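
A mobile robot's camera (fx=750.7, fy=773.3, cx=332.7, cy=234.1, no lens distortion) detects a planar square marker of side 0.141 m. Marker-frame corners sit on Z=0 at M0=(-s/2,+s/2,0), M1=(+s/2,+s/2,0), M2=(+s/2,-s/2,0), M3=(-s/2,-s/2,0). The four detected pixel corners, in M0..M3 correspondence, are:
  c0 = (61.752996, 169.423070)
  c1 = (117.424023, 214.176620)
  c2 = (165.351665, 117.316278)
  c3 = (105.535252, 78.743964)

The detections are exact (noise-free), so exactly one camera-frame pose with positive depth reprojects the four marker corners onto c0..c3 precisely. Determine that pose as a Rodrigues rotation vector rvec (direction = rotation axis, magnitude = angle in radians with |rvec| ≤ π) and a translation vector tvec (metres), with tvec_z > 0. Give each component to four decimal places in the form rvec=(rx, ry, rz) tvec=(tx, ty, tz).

rvec=(-0.0395, 0.5741, 0.5154) tvec=(-0.3039, -0.1194, 1.0303)

Intrinsics K: fx=750.7, fy=773.3, cx=332.7, cy=234.1
Marker side s = 0.141 m; corners in marker frame (Z=0):
  M0 = (-0.0705, +0.0705, 0)
  M1 = (+0.0705, +0.0705, 0)
  M2 = (+0.0705, -0.0705, 0)
  M3 = (-0.0705, -0.0705, 0)
Detected image corners:
  c0 = (61.752996, 169.423070) px
  c1 = (117.424023, 214.176620) px
  c2 = (165.351665, 117.316278) px
  c3 = (105.535252, 78.743964) px
Planar DLT: solve 8×8 A·h = b for H (H[2,2]=1):
  H  [+351.72619 -313.21279 +111.30745]
  H  [+221.32700 +679.01151 +144.49878]
  H  [-0.51280 +0.10192 +1.00000]
B = K⁻¹H; ‖b₁‖=0.970553, ‖b₂‖=0.970553; λ = 2/(‖b₁‖+‖b₂‖) = 1.030340, sign → tz>0 ⇒ λ=+1.030340
r₁ = λ·B[:,0] = (+0.71691,+0.45484,-0.52836); r₂ = λ·B[:,1] = (-0.47643,+0.87292,+0.10502)
r₃ = r₁×r₂ = (+0.50898,+0.17644,+0.84250); SVD([r₁ r₂ r₃]) → R = UVᵀ:
  R  [+0.71691 -0.47643 +0.50898]
  R  [+0.45484 +0.87292 +0.17644]
  R  [-0.52836 +0.10502 +0.84250]
t = (-0.30386, -0.11938, +1.03034) m
tr R = 2.432328; θ = arccos((tr R − 1)/2) = 0.772506 rad = 44.261°
axis k = ((R−Rᵀ)₃₂, (R−Rᵀ)₁₃, (R−Rᵀ)₂₁) / (2 sinθ) = (-0.051165, +0.743150, +0.667165)
rvec = θ·k = (-0.039525, +0.574088, +0.515389)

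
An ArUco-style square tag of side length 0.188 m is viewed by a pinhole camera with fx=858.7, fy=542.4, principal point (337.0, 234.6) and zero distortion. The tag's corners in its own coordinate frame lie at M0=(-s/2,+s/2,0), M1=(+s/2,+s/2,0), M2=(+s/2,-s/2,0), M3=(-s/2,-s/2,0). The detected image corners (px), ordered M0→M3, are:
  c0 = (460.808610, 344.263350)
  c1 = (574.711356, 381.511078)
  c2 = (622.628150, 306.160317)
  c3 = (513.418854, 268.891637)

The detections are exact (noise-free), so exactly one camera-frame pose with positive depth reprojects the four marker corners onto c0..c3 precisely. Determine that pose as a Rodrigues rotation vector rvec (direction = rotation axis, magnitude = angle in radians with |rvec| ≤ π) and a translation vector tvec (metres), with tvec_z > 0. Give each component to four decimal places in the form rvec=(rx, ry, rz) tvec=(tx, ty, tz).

rvec=(-0.1953, -0.1660, 0.4750) tvec=(0.2961, 0.2043, 1.2296)

Intrinsics K: fx=858.7, fy=542.4, cx=337.0, cy=234.6
Marker side s = 0.188 m; corners in marker frame (Z=0):
  M0 = (-0.0940, +0.0940, 0)
  M1 = (+0.0940, +0.0940, 0)
  M2 = (+0.0940, -0.0940, 0)
  M3 = (-0.0940, -0.0940, 0)
Detected image corners:
  c0 = (460.808610, 344.263350) px
  c1 = (574.711356, 381.511078) px
  c2 = (622.628150, 306.160317) px
  c3 = (513.418854, 268.891637) px
Planar DLT: solve 8×8 A·h = b for H (H[2,2]=1):
  H  [+642.94890 -366.31626 +543.80359]
  H  [+228.00239 +341.51477 +324.72084]
  H  [+0.09169 -0.18248 +1.00000]
B = K⁻¹H; ‖b₁‖=0.813245, ‖b₂‖=0.813245; λ = 2/(‖b₁‖+‖b₂‖) = 1.229641, sign → tz>0 ⇒ λ=+1.229641
r₁ = λ·B[:,0] = (+0.87644,+0.46812,+0.11275); r₂ = λ·B[:,1] = (-0.43650,+0.87128,-0.22438)
r₃ = r₁×r₂ = (-0.20327,+0.14744,+0.96796); SVD([r₁ r₂ r₃]) → R = UVᵀ:
  R  [+0.87644 -0.43650 -0.20327]
  R  [+0.46812 +0.87128 +0.14744]
  R  [+0.11275 -0.22438 +0.96796]
t = (+0.29614, +0.20431, +1.22964) m
tr R = 2.715674; θ = arccos((tr R − 1)/2) = 0.539750 rad = 30.925°
axis k = ((R−Rᵀ)₃₂, (R−Rᵀ)₁₃, (R−Rᵀ)₂₁) / (2 sinθ) = (-0.361748, -0.307464, +0.880116)
rvec = θ·k = (-0.195254, -0.165954, +0.475043)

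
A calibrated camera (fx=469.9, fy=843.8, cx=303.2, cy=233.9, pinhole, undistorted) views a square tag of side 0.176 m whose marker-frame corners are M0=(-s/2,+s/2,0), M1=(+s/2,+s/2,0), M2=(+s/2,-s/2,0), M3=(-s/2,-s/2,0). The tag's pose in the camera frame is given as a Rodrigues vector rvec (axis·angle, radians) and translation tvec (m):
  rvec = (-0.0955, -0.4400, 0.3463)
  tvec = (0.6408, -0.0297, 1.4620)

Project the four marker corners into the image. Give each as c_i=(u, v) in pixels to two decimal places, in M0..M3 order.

c0=(482.60, 247.11) c1=(521.33, 281.38) c2=(533.97, 188.40) c3=(496.64, 150.27)

Intrinsics K: fx=469.9, fy=843.8, cx=303.2, cy=233.9
Marker side s = 0.176 m; corners in marker frame (Z=0):
  M0 = (-0.0880, +0.0880, 0)
  M1 = (+0.0880, +0.0880, 0)
  M2 = (+0.0880, -0.0880, 0)
  M3 = (-0.0880, -0.0880, 0)
rvec = (-0.0955, -0.4400, 0.3463), |rvec| = θ = 0.56802 rad = 32.545°
Rodrigues: sinθ=0.53796, 1−cosθ=0.15703; R = I + sinθ·[k]× + (1−cosθ)·[k]×²:
    [+0.84741 -0.30753 -0.43281]
    [+0.34843 +0.93719 +0.01629]
    [+0.40062 -0.16461 +0.90134]
t = (0.6408, -0.0297, 1.4620) m
M0: Pc = R·M0+t = (+0.53917, +0.02211, +1.41226); u = 469.9·(+0.53917)/1.41226 + 303.2 = 482.5962, v = 843.8·(+0.02211)/1.41226 + 233.9 = 247.1112
M1: Pc = R·M1+t = (+0.68831, +0.08343, +1.48277); u = 469.9·(+0.68831)/1.48277 + 303.2 = 521.3302, v = 843.8·(+0.08343)/1.48277 + 233.9 = 281.3802
M2: Pc = R·M2+t = (+0.74243, -0.08151, +1.51174); u = 469.9·(+0.74243)/1.51174 + 303.2 = 533.9737, v = 843.8·(-0.08151)/1.51174 + 233.9 = 188.4032
M3: Pc = R·M3+t = (+0.59329, -0.14283, +1.44123); u = 469.9·(+0.59329)/1.44123 + 303.2 = 496.6369, v = 843.8·(-0.14283)/1.44123 + 233.9 = 150.2743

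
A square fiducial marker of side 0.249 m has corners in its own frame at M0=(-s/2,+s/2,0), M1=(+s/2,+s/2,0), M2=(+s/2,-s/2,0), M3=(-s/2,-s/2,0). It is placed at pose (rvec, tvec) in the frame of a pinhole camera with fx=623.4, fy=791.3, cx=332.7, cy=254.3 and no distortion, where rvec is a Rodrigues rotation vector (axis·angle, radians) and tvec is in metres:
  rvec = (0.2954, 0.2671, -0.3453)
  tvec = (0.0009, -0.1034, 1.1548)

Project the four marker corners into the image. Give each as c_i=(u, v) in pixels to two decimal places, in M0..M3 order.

Intrinsics K: fx=623.4, fy=791.3, cx=332.7, cy=254.3
Marker side s = 0.249 m; corners in marker frame (Z=0):
  M0 = (-0.1245, +0.1245, 0)
  M1 = (+0.1245, +0.1245, 0)
  M2 = (+0.1245, -0.1245, 0)
  M3 = (-0.1245, -0.1245, 0)
rvec = (0.2954, 0.2671, -0.3453), |rvec| = θ = 0.52710 rad = 30.201°
Rodrigues: sinθ=0.50303, 1−cosθ=0.13573; R = I + sinθ·[k]× + (1−cosθ)·[k]×²:
    [+0.90690 +0.36808 +0.20507]
    [-0.29099 +0.89912 -0.32697]
    [-0.30473 +0.23685 +0.92252]
t = (0.0009, -0.1034, 1.1548) m
M0: Pc = R·M0+t = (-0.06618, +0.04477, +1.22223); u = 623.4·(-0.06618)/1.22223 + 332.7 = 298.9431, v = 791.3·(+0.04477)/1.22223 + 254.3 = 283.2841
M1: Pc = R·M1+t = (+0.15963, -0.02769, +1.14635); u = 623.4·(+0.15963)/1.14635 + 332.7 = 419.5114, v = 791.3·(-0.02769)/1.14635 + 254.3 = 235.1882
M2: Pc = R·M2+t = (+0.06798, -0.25157, +1.08737); u = 623.4·(+0.06798)/1.08737 + 332.7 = 371.6754, v = 791.3·(-0.25157)/1.08737 + 254.3 = 71.2293
M3: Pc = R·M3+t = (-0.15783, -0.17911, +1.16325); u = 623.4·(-0.15783)/1.16325 + 332.7 = 248.1147, v = 791.3·(-0.17911)/1.16325 + 254.3 = 132.4586

c0=(298.94, 283.28) c1=(419.51, 235.19) c2=(371.68, 71.23) c3=(248.11, 132.46)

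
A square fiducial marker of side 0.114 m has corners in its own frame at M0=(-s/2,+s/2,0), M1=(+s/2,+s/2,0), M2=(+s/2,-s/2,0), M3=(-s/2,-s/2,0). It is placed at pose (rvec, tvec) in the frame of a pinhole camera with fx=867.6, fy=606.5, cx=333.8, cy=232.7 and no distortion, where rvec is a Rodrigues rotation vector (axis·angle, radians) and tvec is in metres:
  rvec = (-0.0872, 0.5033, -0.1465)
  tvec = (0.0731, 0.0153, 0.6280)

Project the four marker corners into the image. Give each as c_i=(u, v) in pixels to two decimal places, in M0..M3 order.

c0=(374.61, 308.18) c1=(522.43, 296.30) c2=(498.97, 182.73) c3=(356.10, 203.64)

Intrinsics K: fx=867.6, fy=606.5, cx=333.8, cy=232.7
Marker side s = 0.114 m; corners in marker frame (Z=0):
  M0 = (-0.0570, +0.0570, 0)
  M1 = (+0.0570, +0.0570, 0)
  M2 = (+0.0570, -0.0570, 0)
  M3 = (-0.0570, -0.0570, 0)
rvec = (-0.0872, 0.5033, -0.1465), |rvec| = θ = 0.53139 rad = 30.446°
Rodrigues: sinθ=0.50673, 1−cosθ=0.13790; R = I + sinθ·[k]× + (1−cosθ)·[k]×²:
    [+0.86582 +0.11827 +0.48618]
    [-0.16113 +0.98581 +0.04715]
    [-0.47371 -0.11916 +0.87258]
t = (0.0731, 0.0153, 0.6280) m
M0: Pc = R·M0+t = (+0.03049, +0.08068, +0.64821); u = 867.6·(+0.03049)/0.64821 + 333.8 = 374.6094, v = 606.5·(+0.08068)/0.64821 + 232.7 = 308.1845
M1: Pc = R·M1+t = (+0.12919, +0.06231, +0.59421); u = 867.6·(+0.12919)/0.59421 + 333.8 = 522.4343, v = 606.5·(+0.06231)/0.59421 + 232.7 = 296.2953
M2: Pc = R·M2+t = (+0.11571, -0.05008, +0.60779); u = 867.6·(+0.11571)/0.60779 + 333.8 = 498.9721, v = 606.5·(-0.05008)/0.60779 + 232.7 = 182.7308
M3: Pc = R·M3+t = (+0.01701, -0.03171, +0.66179); u = 867.6·(+0.01701)/0.66179 + 333.8 = 356.0960, v = 606.5·(-0.03171)/0.66179 + 232.7 = 203.6428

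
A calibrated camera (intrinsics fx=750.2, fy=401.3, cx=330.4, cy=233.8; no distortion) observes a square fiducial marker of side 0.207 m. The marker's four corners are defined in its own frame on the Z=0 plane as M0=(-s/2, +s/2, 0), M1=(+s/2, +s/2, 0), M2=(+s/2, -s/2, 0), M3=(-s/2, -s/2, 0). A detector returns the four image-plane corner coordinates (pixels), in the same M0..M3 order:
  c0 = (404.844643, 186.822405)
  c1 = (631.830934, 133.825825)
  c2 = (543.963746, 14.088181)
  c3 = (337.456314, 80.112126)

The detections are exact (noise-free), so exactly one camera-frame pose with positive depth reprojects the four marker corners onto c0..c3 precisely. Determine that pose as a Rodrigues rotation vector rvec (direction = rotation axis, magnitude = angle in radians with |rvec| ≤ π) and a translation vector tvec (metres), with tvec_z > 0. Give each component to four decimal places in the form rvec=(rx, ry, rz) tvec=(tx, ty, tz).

rvec=(-0.0690, 0.4811, -0.3340) tvec=(0.1240, -0.2129, 0.6608)

Intrinsics K: fx=750.2, fy=401.3, cx=330.4, cy=233.8
Marker side s = 0.207 m; corners in marker frame (Z=0):
  M0 = (-0.1035, +0.1035, 0)
  M1 = (+0.1035, +0.1035, 0)
  M2 = (+0.1035, -0.1035, 0)
  M3 = (-0.1035, -0.1035, 0)
Detected image corners:
  c0 = (404.844643, 186.822405) px
  c1 = (631.830934, 133.825825) px
  c2 = (543.963746, 14.088181) px
  c3 = (337.456314, 80.112126) px
Planar DLT: solve 8×8 A·h = b for H (H[2,2]=1):
  H  [+724.85041 +267.72286 +471.14225]
  H  [-357.64842 +522.33122 +104.50542]
  H  [-0.66968 -0.21659 +1.00000]
B = K⁻¹H; ‖b₁‖=1.513284, ‖b₂‖=1.513284; λ = 2/(‖b₁‖+‖b₂‖) = 0.660815, sign → tz>0 ⇒ λ=+0.660815
r₁ = λ·B[:,0] = (+0.83338,-0.33111,-0.44253); r₂ = λ·B[:,1] = (+0.29886,+0.94350,-0.14313)
r₃ = r₁×r₂ = (+0.46492,-0.01297,+0.88526); SVD([r₁ r₂ r₃]) → R = UVᵀ:
  R  [+0.83338 +0.29886 +0.46492]
  R  [-0.33111 +0.94350 -0.01297]
  R  [-0.44253 -0.14313 +0.88526]
t = (+0.12397, -0.21291, +0.66081) m
tr R = 2.662143; θ = arccos((tr R − 1)/2) = 0.589765 rad = 33.791°
axis k = ((R−Rᵀ)₃₂, (R−Rᵀ)₁₃, (R−Rᵀ)₂₁) / (2 sinθ) = (-0.117010, +0.815815, -0.566352)
rvec = θ·k = (-0.069008, +0.481139, -0.334015)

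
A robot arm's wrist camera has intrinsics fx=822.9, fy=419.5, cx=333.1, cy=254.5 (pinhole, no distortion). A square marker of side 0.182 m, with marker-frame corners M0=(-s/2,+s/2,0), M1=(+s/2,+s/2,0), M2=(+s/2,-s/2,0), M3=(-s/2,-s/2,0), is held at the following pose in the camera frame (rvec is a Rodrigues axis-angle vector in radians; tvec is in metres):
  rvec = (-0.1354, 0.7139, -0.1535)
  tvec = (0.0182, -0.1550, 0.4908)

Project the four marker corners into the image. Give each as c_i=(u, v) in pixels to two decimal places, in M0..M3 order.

c0=(269.63, 216.02) c1=(519.88, 171.18) c2=(475.31, 10.30) c3=(248.41, 85.77)

Intrinsics K: fx=822.9, fy=419.5, cx=333.1, cy=254.5
Marker side s = 0.182 m; corners in marker frame (Z=0):
  M0 = (-0.0910, +0.0910, 0)
  M1 = (+0.0910, +0.0910, 0)
  M2 = (+0.0910, -0.0910, 0)
  M3 = (-0.0910, -0.0910, 0)
rvec = (-0.1354, 0.7139, -0.1535), |rvec| = θ = 0.74266 rad = 42.551°
Rodrigues: sinθ=0.67625, 1−cosθ=0.26333; R = I + sinθ·[k]× + (1−cosθ)·[k]×²:
    [+0.74542 +0.09362 +0.65998]
    [-0.18592 +0.98000 +0.07097]
    [-0.64014 -0.17561 +0.74792]
t = (0.0182, -0.1550, 0.4908) m
M0: Pc = R·M0+t = (-0.04111, -0.04890, +0.53307); u = 822.9·(-0.04111)/0.53307 + 333.1 = 269.6329, v = 419.5·(-0.04890)/0.53307 + 254.5 = 216.0173
M1: Pc = R·M1+t = (+0.09455, -0.08274, +0.41657); u = 822.9·(+0.09455)/0.41657 + 333.1 = 519.8837, v = 419.5·(-0.08274)/0.41657 + 254.5 = 171.1781
M2: Pc = R·M2+t = (+0.07751, -0.26110, +0.44853); u = 822.9·(+0.07751)/0.44853 + 333.1 = 475.3120, v = 419.5·(-0.26110)/0.44853 + 254.5 = 10.2991
M3: Pc = R·M3+t = (-0.05815, -0.22726, +0.56503); u = 822.9·(-0.05815)/0.56503 + 333.1 = 248.4071, v = 419.5·(-0.22726)/0.56503 + 254.5 = 85.7739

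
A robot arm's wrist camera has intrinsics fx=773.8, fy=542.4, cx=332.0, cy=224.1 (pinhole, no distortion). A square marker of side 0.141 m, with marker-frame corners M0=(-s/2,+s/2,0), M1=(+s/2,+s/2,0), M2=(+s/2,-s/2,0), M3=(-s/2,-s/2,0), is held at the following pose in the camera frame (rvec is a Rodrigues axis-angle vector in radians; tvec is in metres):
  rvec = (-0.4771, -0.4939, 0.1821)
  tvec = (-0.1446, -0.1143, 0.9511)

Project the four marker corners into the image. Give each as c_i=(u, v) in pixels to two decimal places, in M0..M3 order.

c0=(149.42, 179.91) c1=(260.62, 205.26) c2=(271.23, 140.53) c3=(168.57, 113.05)

Intrinsics K: fx=773.8, fy=542.4, cx=332.0, cy=224.1
Marker side s = 0.141 m; corners in marker frame (Z=0):
  M0 = (-0.0705, +0.0705, 0)
  M1 = (+0.0705, +0.0705, 0)
  M2 = (+0.0705, -0.0705, 0)
  M3 = (-0.0705, -0.0705, 0)
rvec = (-0.4771, -0.4939, 0.1821), |rvec| = θ = 0.71044 rad = 40.705°
Rodrigues: sinθ=0.65217, 1−cosθ=0.24192; R = I + sinθ·[k]× + (1−cosθ)·[k]×²:
    [+0.86718 -0.05422 -0.49503]
    [+0.28011 +0.87500 +0.39486]
    [+0.41175 -0.48108 +0.77397]
t = (-0.1446, -0.1143, 0.9511) m
M0: Pc = R·M0+t = (-0.20956, -0.07236, +0.88816); u = 773.8·(-0.20956)/0.88816 + 332.0 = 149.4235, v = 542.4·(-0.07236)/0.88816 + 224.1 = 179.9093
M1: Pc = R·M1+t = (-0.08729, -0.03286, +0.94621); u = 773.8·(-0.08729)/0.94621 + 332.0 = 260.6187, v = 542.4·(-0.03286)/0.94621 + 224.1 = 205.2609
M2: Pc = R·M2+t = (-0.07964, -0.15624, +1.01404); u = 773.8·(-0.07964)/1.01404 + 332.0 = 271.2270, v = 542.4·(-0.15624)/1.01404 + 224.1 = 140.5292
M3: Pc = R·M3+t = (-0.20191, -0.19574, +0.95599); u = 773.8·(-0.20191)/0.95599 + 332.0 = 168.5658, v = 542.4·(-0.19574)/0.95599 + 224.1 = 113.0454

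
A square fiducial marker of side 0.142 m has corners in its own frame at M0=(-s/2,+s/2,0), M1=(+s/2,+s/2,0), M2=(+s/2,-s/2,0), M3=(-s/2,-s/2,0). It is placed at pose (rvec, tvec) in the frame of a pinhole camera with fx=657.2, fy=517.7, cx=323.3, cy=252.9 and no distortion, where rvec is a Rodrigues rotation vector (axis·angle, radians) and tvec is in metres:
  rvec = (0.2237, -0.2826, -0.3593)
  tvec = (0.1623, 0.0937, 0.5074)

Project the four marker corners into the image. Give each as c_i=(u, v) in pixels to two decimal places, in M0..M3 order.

Intrinsics K: fx=657.2, fy=517.7, cx=323.3, cy=252.9
Marker side s = 0.142 m; corners in marker frame (Z=0):
  M0 = (-0.0710, +0.0710, 0)
  M1 = (+0.0710, +0.0710, 0)
  M2 = (+0.0710, -0.0710, 0)
  M3 = (-0.0710, -0.0710, 0)
rvec = (0.2237, -0.2826, -0.3593), |rvec| = θ = 0.50892 rad = 29.159°
Rodrigues: sinθ=0.48724, 1−cosθ=0.12673; R = I + sinθ·[k]× + (1−cosθ)·[k]×²:
    [+0.89776 +0.31306 -0.30989]
    [-0.37492 +0.91235 -0.16449]
    [+0.23123 +0.26385 +0.93644]
t = (0.1623, 0.0937, 0.5074) m
M0: Pc = R·M0+t = (+0.12079, +0.18510, +0.50972); u = 657.2·(+0.12079)/0.50972 + 323.3 = 479.0354, v = 517.7·(+0.18510)/0.50972 + 252.9 = 440.8954
M1: Pc = R·M1+t = (+0.24827, +0.13186, +0.54255); u = 657.2·(+0.24827)/0.54255 + 323.3 = 624.0305, v = 517.7·(+0.13186)/0.54255 + 252.9 = 378.7177
M2: Pc = R·M2+t = (+0.20381, +0.00230, +0.50508); u = 657.2·(+0.20381)/0.50508 + 323.3 = 588.4961, v = 517.7·(+0.00230)/0.50508 + 252.9 = 255.2614
M3: Pc = R·M3+t = (+0.07633, +0.05554, +0.47225); u = 657.2·(+0.07633)/0.47225 + 323.3 = 429.5269, v = 517.7·(+0.05554)/0.47225 + 252.9 = 313.7884

c0=(479.04, 440.90) c1=(624.03, 378.72) c2=(588.50, 255.26) c3=(429.53, 313.79)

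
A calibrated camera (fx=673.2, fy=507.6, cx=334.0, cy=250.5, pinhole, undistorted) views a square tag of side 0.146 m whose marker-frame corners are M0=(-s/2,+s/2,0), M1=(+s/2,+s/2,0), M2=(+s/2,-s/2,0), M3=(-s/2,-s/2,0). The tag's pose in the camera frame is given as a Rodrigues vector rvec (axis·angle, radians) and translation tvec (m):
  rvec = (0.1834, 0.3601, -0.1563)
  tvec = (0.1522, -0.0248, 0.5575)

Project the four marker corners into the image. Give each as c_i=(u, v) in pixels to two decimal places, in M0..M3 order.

Intrinsics K: fx=673.2, fy=507.6, cx=334.0, cy=250.5
Marker side s = 0.146 m; corners in marker frame (Z=0):
  M0 = (-0.0730, +0.0730, 0)
  M1 = (+0.0730, +0.0730, 0)
  M2 = (+0.0730, -0.0730, 0)
  M3 = (-0.0730, -0.0730, 0)
rvec = (0.1834, 0.3601, -0.1563), |rvec| = θ = 0.43329 rad = 24.825°
Rodrigues: sinθ=0.41986, 1−cosθ=0.09241; R = I + sinθ·[k]× + (1−cosθ)·[k]×²:
    [+0.92415 +0.18396 +0.33483]
    [-0.11895 +0.97142 -0.20542]
    [-0.36305 +0.15001 +0.91962]
t = (0.1522, -0.0248, 0.5575) m
M0: Pc = R·M0+t = (+0.09817, +0.05480, +0.59495); u = 673.2·(+0.09817)/0.59495 + 334.0 = 445.0772, v = 507.6·(+0.05480)/0.59495 + 250.5 = 297.2513
M1: Pc = R·M1+t = (+0.23309, +0.03743, +0.54195); u = 673.2·(+0.23309)/0.54195 + 334.0 = 623.5434, v = 507.6·(+0.03743)/0.54195 + 250.5 = 285.5581
M2: Pc = R·M2+t = (+0.20623, -0.10440, +0.52005); u = 673.2·(+0.20623)/0.52005 + 334.0 = 600.9690, v = 507.6·(-0.10440)/0.52005 + 250.5 = 148.6019
M3: Pc = R·M3+t = (+0.07131, -0.08703, +0.57305); u = 673.2·(+0.07131)/0.57305 + 334.0 = 417.7700, v = 507.6·(-0.08703)/0.57305 + 250.5 = 173.4099

c0=(445.08, 297.25) c1=(623.54, 285.56) c2=(600.97, 148.60) c3=(417.77, 173.41)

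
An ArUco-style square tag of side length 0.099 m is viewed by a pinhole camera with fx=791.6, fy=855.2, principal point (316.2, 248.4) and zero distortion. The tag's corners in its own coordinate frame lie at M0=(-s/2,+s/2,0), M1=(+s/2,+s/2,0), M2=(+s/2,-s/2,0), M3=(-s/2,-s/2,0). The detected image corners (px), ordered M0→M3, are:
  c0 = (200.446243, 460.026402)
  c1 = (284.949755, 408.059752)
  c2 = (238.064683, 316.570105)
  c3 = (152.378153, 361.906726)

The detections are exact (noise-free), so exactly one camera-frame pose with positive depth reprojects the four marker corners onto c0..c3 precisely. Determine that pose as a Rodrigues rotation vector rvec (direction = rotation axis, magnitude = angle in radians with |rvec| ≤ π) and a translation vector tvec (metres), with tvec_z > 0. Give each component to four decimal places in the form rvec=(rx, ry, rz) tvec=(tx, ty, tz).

Intrinsics K: fx=791.6, fy=855.2, cx=316.2, cy=248.4
Marker side s = 0.099 m; corners in marker frame (Z=0):
  M0 = (-0.0495, +0.0495, 0)
  M1 = (+0.0495, +0.0495, 0)
  M2 = (+0.0495, -0.0495, 0)
  M3 = (-0.0495, -0.0495, 0)
Detected image corners:
  c0 = (200.446243, 460.026402) px
  c1 = (284.949755, 408.059752) px
  c2 = (238.064683, 316.570105) px
  c3 = (152.378153, 361.906726) px
Planar DLT: solve 8×8 A·h = b for H (H[2,2]=1):
  H  [+992.11613 +436.19865 +220.00255]
  H  [-257.11282 +880.36547 +385.44925]
  H  [+0.60519 -0.19722 +1.00000]
B = K⁻¹H; ‖b₁‖=1.271418, ‖b₂‖=1.271418; λ = 2/(‖b₁‖+‖b₂‖) = 0.786523, sign → tz>0 ⇒ λ=+0.786523
r₁ = λ·B[:,0] = (+0.79562,-0.37472,+0.47600); r₂ = λ·B[:,1] = (+0.49536,+0.85472,-0.15512)
r₃ = r₁×r₂ = (-0.34872,+0.35921,+0.86566); SVD([r₁ r₂ r₃]) → R = UVᵀ:
  R  [+0.79562 +0.49536 -0.34872]
  R  [-0.37472 +0.85472 +0.35921]
  R  [+0.47600 -0.15512 +0.86566]
t = (-0.09558, +0.12604, +0.78652) m
tr R = 2.516003; θ = arccos((tr R − 1)/2) = 0.710553 rad = 40.712°
axis k = ((R−Rᵀ)₃₂, (R−Rᵀ)₁₃, (R−Rᵀ)₂₁) / (2 sinθ) = (-0.394270, -0.632204, -0.666985)
rvec = θ·k = (-0.280150, -0.449214, -0.473928)

rvec=(-0.2801, -0.4492, -0.4739) tvec=(-0.0956, 0.1260, 0.7865)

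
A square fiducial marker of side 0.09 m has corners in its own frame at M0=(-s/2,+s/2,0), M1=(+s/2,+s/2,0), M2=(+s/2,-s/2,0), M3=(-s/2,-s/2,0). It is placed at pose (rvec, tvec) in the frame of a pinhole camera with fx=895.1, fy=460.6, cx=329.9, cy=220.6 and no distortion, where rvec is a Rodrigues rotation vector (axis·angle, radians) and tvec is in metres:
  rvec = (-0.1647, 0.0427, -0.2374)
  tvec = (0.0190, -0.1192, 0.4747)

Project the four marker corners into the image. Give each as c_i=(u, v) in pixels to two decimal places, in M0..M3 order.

Intrinsics K: fx=895.1, fy=460.6, cx=329.9, cy=220.6
Marker side s = 0.09 m; corners in marker frame (Z=0):
  M0 = (-0.0450, +0.0450, 0)
  M1 = (+0.0450, +0.0450, 0)
  M2 = (+0.0450, -0.0450, 0)
  M3 = (-0.0450, -0.0450, 0)
rvec = (-0.1647, 0.0427, -0.2374), |rvec| = θ = 0.29208 rad = 16.735°
Rodrigues: sinθ=0.28794, 1−cosθ=0.04235; R = I + sinθ·[k]× + (1−cosθ)·[k]×²:
    [+0.97112 +0.23055 +0.06151]
    [-0.23753 +0.95855 +0.15734]
    [-0.02268 -0.16740 +0.98563]
t = (0.0190, -0.1192, 0.4747) m
M0: Pc = R·M0+t = (-0.01433, -0.06538, +0.46819); u = 895.1·(-0.01433)/0.46819 + 329.9 = 302.5119, v = 460.6·(-0.06538)/0.46819 + 220.6 = 156.2833
M1: Pc = R·M1+t = (+0.07307, -0.08675, +0.46615); u = 895.1·(+0.07307)/0.46615 + 329.9 = 470.2192, v = 460.6·(-0.08675)/0.46615 + 220.6 = 134.8782
M2: Pc = R·M2+t = (+0.05233, -0.17302, +0.48121); u = 895.1·(+0.05233)/0.48121 + 329.9 = 427.2304, v = 460.6·(-0.17302)/0.48121 + 220.6 = 54.9875
M3: Pc = R·M3+t = (-0.03507, -0.15165, +0.48325); u = 895.1·(-0.03507)/0.48325 + 329.9 = 264.9332, v = 460.6·(-0.15165)/0.48325 + 220.6 = 76.0628

c0=(302.51, 156.28) c1=(470.22, 134.88) c2=(427.23, 54.99) c3=(264.93, 76.06)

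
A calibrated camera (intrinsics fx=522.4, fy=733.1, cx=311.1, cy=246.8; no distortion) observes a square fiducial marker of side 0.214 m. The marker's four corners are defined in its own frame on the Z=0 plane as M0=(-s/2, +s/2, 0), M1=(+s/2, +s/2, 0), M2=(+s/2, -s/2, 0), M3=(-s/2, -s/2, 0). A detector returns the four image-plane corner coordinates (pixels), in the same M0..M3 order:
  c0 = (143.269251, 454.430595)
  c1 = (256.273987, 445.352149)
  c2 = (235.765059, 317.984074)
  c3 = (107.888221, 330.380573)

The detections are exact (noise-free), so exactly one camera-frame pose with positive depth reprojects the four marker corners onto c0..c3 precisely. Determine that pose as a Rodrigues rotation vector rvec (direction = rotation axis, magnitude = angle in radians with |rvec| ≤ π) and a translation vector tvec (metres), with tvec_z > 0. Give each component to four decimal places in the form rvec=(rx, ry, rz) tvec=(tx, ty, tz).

rvec=(0.5760, 0.0430, -0.0917) tvec=(-0.2181, 0.1796, 0.9124)

Intrinsics K: fx=522.4, fy=733.1, cx=311.1, cy=246.8
Marker side s = 0.214 m; corners in marker frame (Z=0):
  M0 = (-0.1070, +0.1070, 0)
  M1 = (+0.1070, +0.1070, 0)
  M2 = (+0.1070, -0.1070, 0)
  M3 = (-0.1070, -0.1070, 0)
Detected image corners:
  c0 = (143.269251, 454.430595) px
  c1 = (256.273987, 445.352149) px
  c2 = (235.765059, 317.984074) px
  c3 = (107.888221, 330.380573) px
Planar DLT: solve 8×8 A·h = b for H (H[2,2]=1):
  H  [+547.10763 +241.19276 +186.21908]
  H  [-77.78716 +817.21113 +391.07253]
  H  [-0.07261 +0.59386 +1.00000]
B = K⁻¹H; ‖b₁‖=1.096001, ‖b₂‖=1.096001; λ = 2/(‖b₁‖+‖b₂‖) = 0.912408, sign → tz>0 ⇒ λ=+0.912408
r₁ = λ·B[:,0] = (+0.99502,-0.07451,-0.06625); r₂ = λ·B[:,1] = (+0.09858,+0.83468,+0.54184)
r₃ = r₁×r₂ = (+0.01493,-0.54567,+0.83786); SVD([r₁ r₂ r₃]) → R = UVᵀ:
  R  [+0.99502 +0.09858 +0.01493]
  R  [-0.07451 +0.83468 -0.54567]
  R  [-0.06625 +0.54184 +0.83786]
t = (-0.21811, +0.17956, +0.91241) m
tr R = 2.667560; θ = arccos((tr R − 1)/2) = 0.584877 rad = 33.511°
axis k = ((R−Rᵀ)₃₂, (R−Rᵀ)₁₃, (R−Rᵀ)₂₁) / (2 sinθ) = (+0.984897, +0.073523, -0.156756)
rvec = θ·k = (+0.576044, +0.043002, -0.091683)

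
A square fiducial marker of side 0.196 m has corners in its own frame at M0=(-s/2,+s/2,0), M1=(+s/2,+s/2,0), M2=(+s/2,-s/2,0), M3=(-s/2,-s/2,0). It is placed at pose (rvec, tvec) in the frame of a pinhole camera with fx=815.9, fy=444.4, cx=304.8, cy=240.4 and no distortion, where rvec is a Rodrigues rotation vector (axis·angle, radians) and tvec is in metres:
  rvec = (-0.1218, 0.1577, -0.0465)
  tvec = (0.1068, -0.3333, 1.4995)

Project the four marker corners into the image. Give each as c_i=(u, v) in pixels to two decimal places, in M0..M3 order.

Intrinsics K: fx=815.9, fy=444.4, cx=304.8, cy=240.4
Marker side s = 0.196 m; corners in marker frame (Z=0):
  M0 = (-0.0980, +0.0980, 0)
  M1 = (+0.0980, +0.0980, 0)
  M2 = (+0.0980, -0.0980, 0)
  M3 = (-0.0980, -0.0980, 0)
rvec = (-0.1218, 0.1577, -0.0465), |rvec| = θ = 0.20461 rad = 11.724°
Rodrigues: sinθ=0.20319, 1−cosθ=0.02086; R = I + sinθ·[k]× + (1−cosθ)·[k]×²:
    [+0.98653 +0.03661 +0.15942]
    [-0.05575 +0.99153 +0.11730]
    [-0.15378 -0.12461 +0.98022]
t = (0.1068, -0.3333, 1.4995) m
M0: Pc = R·M0+t = (+0.01371, -0.23067, +1.50236); u = 815.9·(+0.01371)/1.50236 + 304.8 = 312.2441, v = 444.4·(-0.23067)/1.50236 + 240.4 = 172.1684
M1: Pc = R·M1+t = (+0.20707, -0.24159, +1.47222); u = 815.9·(+0.20707)/1.47222 + 304.8 = 419.5563, v = 444.4·(-0.24159)/1.47222 + 240.4 = 167.4733
M2: Pc = R·M2+t = (+0.19989, -0.43593, +1.49664); u = 815.9·(+0.19989)/1.49664 + 304.8 = 413.7723, v = 444.4·(-0.43593)/1.49664 + 240.4 = 110.9577
M3: Pc = R·M3+t = (+0.00653, -0.42501, +1.52678); u = 815.9·(+0.00653)/1.52678 + 304.8 = 308.2910, v = 444.4·(-0.42501)/1.52678 + 240.4 = 116.6934

c0=(312.24, 172.17) c1=(419.56, 167.47) c2=(413.77, 110.96) c3=(308.29, 116.69)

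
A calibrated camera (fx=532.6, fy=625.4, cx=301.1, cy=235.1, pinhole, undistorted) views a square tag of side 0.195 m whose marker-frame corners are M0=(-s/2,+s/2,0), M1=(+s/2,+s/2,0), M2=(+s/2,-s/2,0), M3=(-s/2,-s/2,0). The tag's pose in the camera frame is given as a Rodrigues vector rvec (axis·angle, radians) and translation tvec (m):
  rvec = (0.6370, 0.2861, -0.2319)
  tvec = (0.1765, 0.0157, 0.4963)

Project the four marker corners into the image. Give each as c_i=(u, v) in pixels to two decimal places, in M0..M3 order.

Intrinsics K: fx=532.6, fy=625.4, cx=301.1, cy=235.1
Marker side s = 0.195 m; corners in marker frame (Z=0):
  M0 = (-0.0975, +0.0975, 0)
  M1 = (+0.0975, +0.0975, 0)
  M2 = (+0.0975, -0.0975, 0)
  M3 = (-0.0975, -0.0975, 0)
rvec = (0.6370, 0.2861, -0.2319), |rvec| = θ = 0.73580 rad = 42.158°
Rodrigues: sinθ=0.67118, 1−cosθ=0.25871; R = I + sinθ·[k]× + (1−cosθ)·[k]×²:
    [+0.93519 +0.29862 +0.19039]
    [-0.12445 +0.78041 -0.61276]
    [-0.33156 +0.54935 +0.76699]
t = (0.1765, 0.0157, 0.4963) m
M0: Pc = R·M0+t = (+0.11443, +0.10392, +0.58219); u = 532.6·(+0.11443)/0.58219 + 301.1 = 405.7872, v = 625.4·(+0.10392)/0.58219 + 235.1 = 346.7369
M1: Pc = R·M1+t = (+0.29680, +0.07966, +0.51753); u = 532.6·(+0.29680)/0.51753 + 301.1 = 606.5360, v = 625.4·(+0.07966)/0.51753 + 235.1 = 331.3580
M2: Pc = R·M2+t = (+0.23857, -0.07252, +0.41041); u = 532.6·(+0.23857)/0.41041 + 301.1 = 610.6924, v = 625.4·(-0.07252)/0.41041 + 235.1 = 124.5858
M3: Pc = R·M3+t = (+0.05620, -0.04826, +0.47507); u = 532.6·(+0.05620)/0.47507 + 301.1 = 364.1104, v = 625.4·(-0.04826)/0.47507 + 235.1 = 171.5733

c0=(405.79, 346.74) c1=(606.54, 331.36) c2=(610.69, 124.59) c3=(364.11, 171.57)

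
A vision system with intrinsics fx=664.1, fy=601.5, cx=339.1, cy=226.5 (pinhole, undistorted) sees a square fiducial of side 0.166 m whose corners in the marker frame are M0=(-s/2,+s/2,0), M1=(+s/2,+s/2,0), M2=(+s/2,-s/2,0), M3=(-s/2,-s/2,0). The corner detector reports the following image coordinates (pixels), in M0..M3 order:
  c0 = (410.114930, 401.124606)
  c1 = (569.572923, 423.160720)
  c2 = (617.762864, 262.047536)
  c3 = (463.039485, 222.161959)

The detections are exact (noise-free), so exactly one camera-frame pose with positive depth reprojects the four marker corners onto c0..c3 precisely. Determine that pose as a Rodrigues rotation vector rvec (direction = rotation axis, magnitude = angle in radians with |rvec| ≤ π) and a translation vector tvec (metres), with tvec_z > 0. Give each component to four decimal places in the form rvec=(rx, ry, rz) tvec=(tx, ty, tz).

Intrinsics K: fx=664.1, fy=601.5, cx=339.1, cy=226.5
Marker side s = 0.166 m; corners in marker frame (Z=0):
  M0 = (-0.0830, +0.0830, 0)
  M1 = (+0.0830, +0.0830, 0)
  M2 = (+0.0830, -0.0830, 0)
  M3 = (-0.0830, -0.0830, 0)
Detected image corners:
  c0 = (410.114930, 401.124606) px
  c1 = (569.572923, 423.160720) px
  c2 = (617.762864, 262.047536) px
  c3 = (463.039485, 222.161959) px
Planar DLT: solve 8×8 A·h = b for H (H[2,2]=1):
  H  [+1270.15668 -293.13364 +519.17700]
  H  [+392.04641 +1028.30459 +328.07773]
  H  [+0.62859 +0.02074 +1.00000]
B = K⁻¹H; ‖b₁‖=1.760881, ‖b₂‖=1.760881; λ = 2/(‖b₁‖+‖b₂‖) = 0.567898, sign → tz>0 ⇒ λ=+0.567898
r₁ = λ·B[:,0] = (+0.90388,+0.23572,+0.35698); r₂ = λ·B[:,1] = (-0.25668,+0.96642,+0.01178)
r₃ = r₁×r₂ = (-0.34221,-0.10228,+0.93404); SVD([r₁ r₂ r₃]) → R = UVᵀ:
  R  [+0.90388 -0.25668 -0.34221]
  R  [+0.23572 +0.96642 -0.10228]
  R  [+0.35698 +0.01178 +0.93404]
t = (+0.15399, +0.09590, +0.56790) m
tr R = 2.804345; θ = arccos((tr R − 1)/2) = 0.446017 rad = 25.555°
axis k = ((R−Rᵀ)₃₂, (R−Rᵀ)₁₃, (R−Rᵀ)₂₁) / (2 sinθ) = (+0.132200, -0.810419, +0.570739)
rvec = θ·k = (+0.058963, -0.361461, +0.254560)

rvec=(0.0590, -0.3615, 0.2546) tvec=(0.1540, 0.0959, 0.5679)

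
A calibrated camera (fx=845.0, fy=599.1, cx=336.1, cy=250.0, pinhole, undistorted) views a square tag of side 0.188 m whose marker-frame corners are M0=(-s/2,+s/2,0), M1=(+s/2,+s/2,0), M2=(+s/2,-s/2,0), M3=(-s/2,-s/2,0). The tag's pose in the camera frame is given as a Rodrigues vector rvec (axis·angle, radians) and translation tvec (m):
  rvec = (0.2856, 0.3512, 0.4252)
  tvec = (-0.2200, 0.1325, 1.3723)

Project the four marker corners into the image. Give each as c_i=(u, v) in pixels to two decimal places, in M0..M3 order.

c0=(139.25, 322.31) c1=(230.25, 361.48) c2=(267.37, 292.12) c3=(170.74, 253.70)

Intrinsics K: fx=845.0, fy=599.1, cx=336.1, cy=250.0
Marker side s = 0.188 m; corners in marker frame (Z=0):
  M0 = (-0.0940, +0.0940, 0)
  M1 = (+0.0940, +0.0940, 0)
  M2 = (+0.0940, -0.0940, 0)
  M3 = (-0.0940, -0.0940, 0)
rvec = (0.2856, 0.3512, 0.4252), |rvec| = θ = 0.62105 rad = 35.584°
Rodrigues: sinθ=0.58189, 1−cosθ=0.18673; R = I + sinθ·[k]× + (1−cosθ)·[k]×²:
    [+0.85276 -0.34983 +0.38785]
    [+0.44695 +0.87298 -0.19530]
    [-0.27026 +0.33989 +0.90080]
t = (-0.2200, 0.1325, 1.3723) m
M0: Pc = R·M0+t = (-0.33304, +0.17255, +1.42965); u = 845.0·(-0.33304)/1.42965 + 336.1 = 139.2542, v = 599.1·(+0.17255)/1.42965 + 250.0 = 322.3063
M1: Pc = R·M1+t = (-0.17272, +0.25657, +1.37884); u = 845.0·(-0.17272)/1.37884 + 336.1 = 230.2488, v = 599.1·(+0.25657)/1.37884 + 250.0 = 361.4797
M2: Pc = R·M2+t = (-0.10696, +0.09245, +1.31495); u = 845.0·(-0.10696)/1.31495 + 336.1 = 267.3682, v = 599.1·(+0.09245)/1.31495 + 250.0 = 292.1223
M3: Pc = R·M3+t = (-0.26728, +0.00843, +1.36576); u = 845.0·(-0.26728)/1.36576 + 336.1 = 170.7354, v = 599.1·(+0.00843)/1.36576 + 250.0 = 253.6964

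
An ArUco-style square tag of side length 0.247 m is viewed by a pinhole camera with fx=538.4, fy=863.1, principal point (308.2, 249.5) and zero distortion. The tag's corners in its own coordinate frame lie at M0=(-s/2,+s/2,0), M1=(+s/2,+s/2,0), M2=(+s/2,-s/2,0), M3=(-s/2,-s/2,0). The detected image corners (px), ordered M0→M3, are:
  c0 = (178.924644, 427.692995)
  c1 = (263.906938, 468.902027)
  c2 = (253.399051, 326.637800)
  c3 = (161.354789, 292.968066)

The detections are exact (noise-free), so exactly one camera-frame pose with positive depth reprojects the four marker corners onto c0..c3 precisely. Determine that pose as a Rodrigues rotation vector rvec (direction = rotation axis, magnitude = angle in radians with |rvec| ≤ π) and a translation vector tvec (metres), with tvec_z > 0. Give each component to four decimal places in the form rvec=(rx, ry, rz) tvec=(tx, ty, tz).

Intrinsics K: fx=538.4, fy=863.1, cx=308.2, cy=249.5
Marker side s = 0.247 m; corners in marker frame (Z=0):
  M0 = (-0.1235, +0.1235, 0)
  M1 = (+0.1235, +0.1235, 0)
  M2 = (+0.1235, -0.1235, 0)
  M3 = (-0.1235, -0.1235, 0)
Detected image corners:
  c0 = (178.924644, 427.692995) px
  c1 = (263.906938, 468.902027) px
  c2 = (253.399051, 326.637800) px
  c3 = (161.354789, 292.968066) px
Planar DLT: solve 8×8 A·h = b for H (H[2,2]=1):
  H  [+288.76461 +137.59058 +212.96336]
  H  [+30.41672 +701.86773 +381.50546]
  H  [-0.32150 +0.37401 +1.00000]
B = K⁻¹H; ‖b₁‖=0.799209, ‖b₂‖=0.799209; λ = 2/(‖b₁‖+‖b₂‖) = 1.251237, sign → tz>0 ⇒ λ=+1.251237
r₁ = λ·B[:,0] = (+0.90136,+0.16038,-0.40227); r₂ = λ·B[:,1] = (+0.05188,+0.88222,+0.46797)
r₃ = r₁×r₂ = (+0.42995,-0.44268,+0.78688); SVD([r₁ r₂ r₃]) → R = UVᵀ:
  R  [+0.90136 +0.05188 +0.42995]
  R  [+0.16038 +0.88222 -0.44268]
  R  [-0.40227 +0.46797 +0.78688]
t = (-0.22133, +0.19137, +1.25124) m
tr R = 2.570464; θ = arccos((tr R − 1)/2) = 0.667726 rad = 38.258°
axis k = ((R−Rᵀ)₃₂, (R−Rᵀ)₁₃, (R−Rᵀ)₂₁) / (2 sinθ) = (+0.735340, +0.672010, +0.087617)
rvec = θ·k = (+0.491006, +0.448719, +0.058504)

rvec=(0.4910, 0.4487, 0.0585) tvec=(-0.2213, 0.1914, 1.2512)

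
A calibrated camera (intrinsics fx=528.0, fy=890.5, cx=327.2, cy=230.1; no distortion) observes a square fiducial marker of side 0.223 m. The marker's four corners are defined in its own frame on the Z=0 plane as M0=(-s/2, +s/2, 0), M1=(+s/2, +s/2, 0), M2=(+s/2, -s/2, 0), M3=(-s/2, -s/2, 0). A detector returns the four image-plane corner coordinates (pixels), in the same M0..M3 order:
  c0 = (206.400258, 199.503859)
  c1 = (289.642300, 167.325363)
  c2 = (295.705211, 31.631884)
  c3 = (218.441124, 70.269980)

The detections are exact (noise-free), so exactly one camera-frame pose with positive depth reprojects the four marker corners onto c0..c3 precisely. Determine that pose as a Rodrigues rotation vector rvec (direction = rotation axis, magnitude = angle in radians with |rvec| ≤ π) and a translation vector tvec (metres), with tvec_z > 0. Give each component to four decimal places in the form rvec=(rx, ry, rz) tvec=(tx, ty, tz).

rvec=(-0.4773, 0.4435, -0.0757) tvec=(-0.1788, -0.1607, 1.2439)

Intrinsics K: fx=528.0, fy=890.5, cx=327.2, cy=230.1
Marker side s = 0.223 m; corners in marker frame (Z=0):
  M0 = (-0.1115, +0.1115, 0)
  M1 = (+0.1115, +0.1115, 0)
  M2 = (+0.1115, -0.1115, 0)
  M3 = (-0.1115, -0.1115, 0)
Detected image corners:
  c0 = (206.400258, 199.503859) px
  c1 = (289.642300, 167.325363) px
  c2 = (295.705211, 31.631884) px
  c3 = (218.441124, 70.269980) px
Planar DLT: solve 8×8 A·h = b for H (H[2,2]=1):
  H  [+279.13277 -134.46966 +251.31316]
  H  [-196.58902 +550.15511 +115.07834]
  H  [-0.31754 -0.36985 +1.00000]
B = K⁻¹H; ‖b₁‖=0.803949, ‖b₂‖=0.803949; λ = 2/(‖b₁‖+‖b₂‖) = 1.243860, sign → tz>0 ⇒ λ=+1.243860
r₁ = λ·B[:,0] = (+0.90234,-0.17254,-0.39497); r₂ = λ·B[:,1] = (-0.03170,+0.88733,-0.46004)
r₃ = r₁×r₂ = (+0.42985,+0.42763,+0.79521); SVD([r₁ r₂ r₃]) → R = UVᵀ:
  R  [+0.90234 -0.03170 +0.42985]
  R  [-0.17254 +0.88733 +0.42763]
  R  [-0.39497 -0.46004 +0.79521]
t = (-0.17877, -0.16066, +1.24386) m
tr R = 2.584889; θ = arccos((tr R − 1)/2) = 0.655990 rad = 37.585°
axis k = ((R−Rᵀ)₃₂, (R−Rᵀ)₁₃, (R−Rᵀ)₂₁) / (2 sinθ) = (-0.727665, +0.676147, -0.115453)
rvec = θ·k = (-0.477341, +0.443545, -0.075736)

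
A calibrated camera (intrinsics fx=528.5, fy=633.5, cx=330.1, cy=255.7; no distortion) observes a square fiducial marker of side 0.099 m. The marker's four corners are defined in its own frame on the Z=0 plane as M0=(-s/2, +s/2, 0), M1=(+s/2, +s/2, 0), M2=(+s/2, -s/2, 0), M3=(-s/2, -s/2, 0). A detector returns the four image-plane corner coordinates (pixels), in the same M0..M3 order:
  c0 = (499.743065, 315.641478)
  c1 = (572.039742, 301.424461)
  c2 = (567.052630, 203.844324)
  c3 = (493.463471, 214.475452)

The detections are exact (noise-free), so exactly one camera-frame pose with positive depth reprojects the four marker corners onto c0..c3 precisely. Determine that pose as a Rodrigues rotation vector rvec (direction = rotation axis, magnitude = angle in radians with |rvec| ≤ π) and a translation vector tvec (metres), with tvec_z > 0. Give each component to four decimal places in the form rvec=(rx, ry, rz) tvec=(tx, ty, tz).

rvec=(0.0804, -0.2473, -0.1144) tvec=(0.2408, 0.0034, 0.6249)

Intrinsics K: fx=528.5, fy=633.5, cx=330.1, cy=255.7
Marker side s = 0.099 m; corners in marker frame (Z=0):
  M0 = (-0.0495, +0.0495, 0)
  M1 = (+0.0495, +0.0495, 0)
  M2 = (+0.0495, -0.0495, 0)
  M3 = (-0.0495, -0.0495, 0)
Detected image corners:
  c0 = (499.743065, 315.641478) px
  c1 = (572.039742, 301.424461) px
  c2 = (567.052630, 203.844324) px
  c3 = (493.463471, 214.475452) px
Planar DLT: solve 8×8 A·h = b for H (H[2,2]=1):
  H  [+941.00889 +136.41391 +533.78731]
  H  [-26.44656 +1042.09364 +259.09602]
  H  [+0.38317 +0.14939 +1.00000]
B = K⁻¹H; ‖b₁‖=1.600216, ‖b₂‖=1.600216; λ = 2/(‖b₁‖+‖b₂‖) = 0.624916, sign → tz>0 ⇒ λ=+0.624916
r₁ = λ·B[:,0] = (+0.96312,-0.12274,+0.23945); r₂ = λ·B[:,1] = (+0.10299,+0.99029,+0.09336)
r₃ = r₁×r₂ = (-0.24858,-0.06525,+0.96641); SVD([r₁ r₂ r₃]) → R = UVᵀ:
  R  [+0.96312 +0.10299 -0.24858]
  R  [-0.12274 +0.99029 -0.06525]
  R  [+0.23945 +0.09336 +0.96641]
t = (+0.24085, +0.00335, +0.62492) m
tr R = 2.919821; θ = arccos((tr R − 1)/2) = 0.284114 rad = 16.279°
axis k = ((R−Rᵀ)₃₂, (R−Rᵀ)₁₃, (R−Rᵀ)₂₁) / (2 sinθ) = (+0.282915, -0.870538, -0.402646)
rvec = θ·k = (+0.080380, -0.247332, -0.114397)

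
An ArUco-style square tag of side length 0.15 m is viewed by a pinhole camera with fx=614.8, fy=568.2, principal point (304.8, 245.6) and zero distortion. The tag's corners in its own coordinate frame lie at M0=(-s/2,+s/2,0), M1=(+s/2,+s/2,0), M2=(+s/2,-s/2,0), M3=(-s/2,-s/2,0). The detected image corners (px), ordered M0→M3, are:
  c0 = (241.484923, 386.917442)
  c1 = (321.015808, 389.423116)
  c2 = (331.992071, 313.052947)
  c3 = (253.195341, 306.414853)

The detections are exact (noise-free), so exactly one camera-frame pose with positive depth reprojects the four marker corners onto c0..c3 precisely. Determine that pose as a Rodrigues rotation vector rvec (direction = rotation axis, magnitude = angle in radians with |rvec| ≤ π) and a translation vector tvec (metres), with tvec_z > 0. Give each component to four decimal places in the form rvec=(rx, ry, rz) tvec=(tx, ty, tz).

Intrinsics K: fx=614.8, fy=568.2, cx=304.8, cy=245.6
Marker side s = 0.15 m; corners in marker frame (Z=0):
  M0 = (-0.0750, +0.0750, 0)
  M1 = (+0.0750, +0.0750, 0)
  M2 = (+0.0750, -0.0750, 0)
  M3 = (-0.0750, -0.0750, 0)
Detected image corners:
  c0 = (241.484923, 386.917442) px
  c1 = (321.015808, 389.423116) px
  c2 = (331.992071, 313.052947) px
  c3 = (253.195341, 306.414853) px
Planar DLT: solve 8×8 A·h = b for H (H[2,2]=1):
  H  [+628.72389 -78.82932 +287.97155]
  H  [+153.28652 +518.56670 +348.97888]
  H  [+0.35190 -0.01140 +1.00000]
B = K⁻¹H; ‖b₁‖=0.925797, ‖b₂‖=0.925797; λ = 2/(‖b₁‖+‖b₂‖) = 1.080151, sign → tz>0 ⇒ λ=+1.080151
r₁ = λ·B[:,0] = (+0.91617,+0.12710,+0.38010); r₂ = λ·B[:,1] = (-0.13239,+0.99112,-0.01232)
r₃ = r₁×r₂ = (-0.37829,-0.03904,+0.92486); SVD([r₁ r₂ r₃]) → R = UVᵀ:
  R  [+0.91617 -0.13239 -0.37829]
  R  [+0.12710 +0.99112 -0.03904]
  R  [+0.38010 -0.01232 +0.92486]
t = (-0.02957, +0.19652, +1.08015) m
tr R = 2.832153; θ = arccos((tr R − 1)/2) = 0.412612 rad = 23.641°
axis k = ((R−Rᵀ)₃₂, (R−Rᵀ)₁₃, (R−Rᵀ)₂₁) / (2 sinθ) = (+0.033318, -0.945623, +0.323553)
rvec = θ·k = (+0.013747, -0.390175, +0.133502)

rvec=(0.0137, -0.3902, 0.1335) tvec=(-0.0296, 0.1965, 1.0802)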